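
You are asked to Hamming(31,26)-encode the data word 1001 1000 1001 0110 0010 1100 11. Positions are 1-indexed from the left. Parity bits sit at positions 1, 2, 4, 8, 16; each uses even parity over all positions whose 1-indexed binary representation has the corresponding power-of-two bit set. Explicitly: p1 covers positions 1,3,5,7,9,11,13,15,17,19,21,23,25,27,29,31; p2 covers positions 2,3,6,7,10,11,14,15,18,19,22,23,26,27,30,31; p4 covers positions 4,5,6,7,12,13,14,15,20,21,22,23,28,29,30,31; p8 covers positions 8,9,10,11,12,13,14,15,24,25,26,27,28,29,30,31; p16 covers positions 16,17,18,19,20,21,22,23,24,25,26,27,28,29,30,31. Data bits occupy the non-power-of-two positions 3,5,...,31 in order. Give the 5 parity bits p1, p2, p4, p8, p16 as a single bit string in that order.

01110

Place data bits at non-power-of-two positions: b3=1, b5=0, b6=0, b7=1, b9=1, b10=0, b11=0, b12=0, b13=1, b14=0, b15=0, b17=1, b18=0, b19=1, b20=1, b21=0, b22=0, b23=0, b24=1, b25=0, b26=1, b27=1, b28=0, b29=0, b30=1, b31=1.
p1 = XOR of data positions {3,5,7,9,11,13,15,17,19,21,23,25,27,29,31} = 1⊕0⊕1⊕1⊕0⊕1⊕0⊕1⊕1⊕0⊕0⊕0⊕1⊕0⊕1 = 0
p2 = XOR of data positions {3,6,7,10,11,14,15,18,19,22,23,26,27,30,31} = 1⊕0⊕1⊕0⊕0⊕0⊕0⊕0⊕1⊕0⊕0⊕1⊕1⊕1⊕1 = 1
p4 = XOR of data positions {5,6,7,12,13,14,15,20,21,22,23,28,29,30,31} = 0⊕0⊕1⊕0⊕1⊕0⊕0⊕1⊕0⊕0⊕0⊕0⊕0⊕1⊕1 = 1
p8 = XOR of data positions {9,10,11,12,13,14,15,24,25,26,27,28,29,30,31} = 1⊕0⊕0⊕0⊕1⊕0⊕0⊕1⊕0⊕1⊕1⊕0⊕0⊕1⊕1 = 1
p16 = XOR of data positions {17,18,19,20,21,22,23,24,25,26,27,28,29,30,31} = 1⊕0⊕1⊕1⊕0⊕0⊕0⊕1⊕0⊕1⊕1⊕0⊕0⊕1⊕1 = 0
Parity bits p1,p2,p4,p8,p16 = 01110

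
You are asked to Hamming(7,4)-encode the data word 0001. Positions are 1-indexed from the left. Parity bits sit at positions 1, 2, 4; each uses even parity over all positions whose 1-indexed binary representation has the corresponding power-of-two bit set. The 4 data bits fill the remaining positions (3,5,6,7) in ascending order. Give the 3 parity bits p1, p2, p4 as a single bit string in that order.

111

Place data bits at non-power-of-two positions: b3=0, b5=0, b6=0, b7=1.
p1 = XOR of data positions {3,5,7} = 0⊕0⊕1 = 1
p2 = XOR of data positions {3,6,7} = 0⊕0⊕1 = 1
p4 = XOR of data positions {5,6,7} = 0⊕0⊕1 = 1
Parity bits p1,p2,p4 = 111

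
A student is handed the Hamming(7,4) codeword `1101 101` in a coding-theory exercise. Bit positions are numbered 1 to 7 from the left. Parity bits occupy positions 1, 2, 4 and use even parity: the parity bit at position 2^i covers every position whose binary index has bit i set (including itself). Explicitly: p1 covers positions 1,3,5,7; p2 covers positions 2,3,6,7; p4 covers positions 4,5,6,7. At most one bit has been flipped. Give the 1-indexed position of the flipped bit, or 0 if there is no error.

s1: b1⊕b3⊕b5⊕b7 = 1⊕0⊕1⊕1 = 1
s2: b2⊕b3⊕b6⊕b7 = 1⊕0⊕0⊕1 = 0
s4: b4⊕b5⊕b6⊕b7 = 1⊕1⊕0⊕1 = 1
Syndrome (s4...s1) = 101 → position 5.

5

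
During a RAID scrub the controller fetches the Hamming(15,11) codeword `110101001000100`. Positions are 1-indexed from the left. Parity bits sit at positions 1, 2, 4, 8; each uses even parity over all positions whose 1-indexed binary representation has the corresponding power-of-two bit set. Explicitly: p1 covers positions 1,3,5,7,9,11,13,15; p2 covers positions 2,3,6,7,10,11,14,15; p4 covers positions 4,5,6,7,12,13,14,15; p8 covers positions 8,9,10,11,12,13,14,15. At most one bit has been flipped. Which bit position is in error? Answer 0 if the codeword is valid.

s1: b1⊕b3⊕b5⊕b7⊕b9⊕b11⊕b13⊕b15 = 1⊕0⊕0⊕0⊕1⊕0⊕1⊕0 = 1
s2: b2⊕b3⊕b6⊕b7⊕b10⊕b11⊕b14⊕b15 = 1⊕0⊕1⊕0⊕0⊕0⊕0⊕0 = 0
s4: b4⊕b5⊕b6⊕b7⊕b12⊕b13⊕b14⊕b15 = 1⊕0⊕1⊕0⊕0⊕1⊕0⊕0 = 1
s8: b8⊕b9⊕b10⊕b11⊕b12⊕b13⊕b14⊕b15 = 0⊕1⊕0⊕0⊕0⊕1⊕0⊕0 = 0
Syndrome (s8...s1) = 0101 → position 5.

5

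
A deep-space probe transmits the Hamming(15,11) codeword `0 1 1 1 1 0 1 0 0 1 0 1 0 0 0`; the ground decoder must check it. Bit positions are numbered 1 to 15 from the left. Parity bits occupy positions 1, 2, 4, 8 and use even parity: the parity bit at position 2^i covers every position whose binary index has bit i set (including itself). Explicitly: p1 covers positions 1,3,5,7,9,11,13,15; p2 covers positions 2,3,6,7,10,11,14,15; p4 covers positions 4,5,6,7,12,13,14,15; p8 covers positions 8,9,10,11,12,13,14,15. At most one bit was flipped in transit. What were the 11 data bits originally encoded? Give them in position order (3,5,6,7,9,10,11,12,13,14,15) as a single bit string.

s1: b1⊕b3⊕b5⊕b7⊕b9⊕b11⊕b13⊕b15 = 0⊕1⊕1⊕1⊕0⊕0⊕0⊕0 = 1
s2: b2⊕b3⊕b6⊕b7⊕b10⊕b11⊕b14⊕b15 = 1⊕1⊕0⊕1⊕1⊕0⊕0⊕0 = 0
s4: b4⊕b5⊕b6⊕b7⊕b12⊕b13⊕b14⊕b15 = 1⊕1⊕0⊕1⊕1⊕0⊕0⊕0 = 0
s8: b8⊕b9⊕b10⊕b11⊕b12⊕b13⊕b14⊕b15 = 0⊕0⊕1⊕0⊕1⊕0⊕0⊕0 = 0
Syndrome (s8...s1) = 0001 → position 1.
Flip bit 1: corrected codeword = 111110100101000
Data bits at positions 3,5,6,7,9,10,11,12,13,14,15: 11010101000

11010101000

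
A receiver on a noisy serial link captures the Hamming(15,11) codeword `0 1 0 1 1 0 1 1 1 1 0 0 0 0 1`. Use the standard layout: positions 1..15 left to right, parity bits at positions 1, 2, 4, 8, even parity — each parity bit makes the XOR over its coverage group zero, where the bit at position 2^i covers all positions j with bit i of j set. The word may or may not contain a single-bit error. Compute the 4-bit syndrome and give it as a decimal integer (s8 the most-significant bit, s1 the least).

0

s1: b1⊕b3⊕b5⊕b7⊕b9⊕b11⊕b13⊕b15 = 0⊕0⊕1⊕1⊕1⊕0⊕0⊕1 = 0
s2: b2⊕b3⊕b6⊕b7⊕b10⊕b11⊕b14⊕b15 = 1⊕0⊕0⊕1⊕1⊕0⊕0⊕1 = 0
s4: b4⊕b5⊕b6⊕b7⊕b12⊕b13⊕b14⊕b15 = 1⊕1⊕0⊕1⊕0⊕0⊕0⊕1 = 0
s8: b8⊕b9⊕b10⊕b11⊕b12⊕b13⊕b14⊕b15 = 1⊕1⊕1⊕0⊕0⊕0⊕0⊕1 = 0
Syndrome (s8...s1) = 0000 → position 0 (no error).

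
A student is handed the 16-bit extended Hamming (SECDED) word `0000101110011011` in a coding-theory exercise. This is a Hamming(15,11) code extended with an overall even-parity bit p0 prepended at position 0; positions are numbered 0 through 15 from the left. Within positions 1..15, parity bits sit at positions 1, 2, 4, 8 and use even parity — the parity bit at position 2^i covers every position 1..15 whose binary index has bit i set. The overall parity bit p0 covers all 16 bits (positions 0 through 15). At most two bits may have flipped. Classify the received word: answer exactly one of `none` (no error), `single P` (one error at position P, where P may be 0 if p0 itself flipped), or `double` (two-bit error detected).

double

s1: b1⊕b3⊕b5⊕b7⊕b9⊕b11⊕b13⊕b15 = 0⊕0⊕0⊕1⊕0⊕1⊕0⊕1 = 1
s2: b2⊕b3⊕b6⊕b7⊕b10⊕b11⊕b14⊕b15 = 0⊕0⊕1⊕1⊕0⊕1⊕1⊕1 = 1
s4: b4⊕b5⊕b6⊕b7⊕b12⊕b13⊕b14⊕b15 = 1⊕0⊕1⊕1⊕1⊕0⊕1⊕1 = 0
s8: b8⊕b9⊕b10⊕b11⊕b12⊕b13⊕b14⊕b15 = 1⊕0⊕0⊕1⊕1⊕0⊕1⊕1 = 1
Syndrome (s8...s1) = 1011 → position 11.
Overall parity (XOR of all 16 bits, including p0): 0⊕0⊕0⊕0⊕1⊕0⊕1⊕1⊕1⊕0⊕0⊕1⊕1⊕0⊕1⊕1 = 0
Overall=0, syndrome position=11 → double-bit error detected (uncorrectable).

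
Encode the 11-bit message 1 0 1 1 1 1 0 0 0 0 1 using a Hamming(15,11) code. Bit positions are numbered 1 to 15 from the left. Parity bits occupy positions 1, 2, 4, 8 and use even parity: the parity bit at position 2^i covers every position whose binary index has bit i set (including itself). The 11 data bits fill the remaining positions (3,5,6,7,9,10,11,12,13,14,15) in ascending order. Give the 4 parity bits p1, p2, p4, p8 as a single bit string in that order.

Place data bits at non-power-of-two positions: b3=1, b5=0, b6=1, b7=1, b9=1, b10=1, b11=0, b12=0, b13=0, b14=0, b15=1.
p1 = XOR of data positions {3,5,7,9,11,13,15} = 1⊕0⊕1⊕1⊕0⊕0⊕1 = 0
p2 = XOR of data positions {3,6,7,10,11,14,15} = 1⊕1⊕1⊕1⊕0⊕0⊕1 = 1
p4 = XOR of data positions {5,6,7,12,13,14,15} = 0⊕1⊕1⊕0⊕0⊕0⊕1 = 1
p8 = XOR of data positions {9,10,11,12,13,14,15} = 1⊕1⊕0⊕0⊕0⊕0⊕1 = 1
Parity bits p1,p2,p4,p8 = 0111

0111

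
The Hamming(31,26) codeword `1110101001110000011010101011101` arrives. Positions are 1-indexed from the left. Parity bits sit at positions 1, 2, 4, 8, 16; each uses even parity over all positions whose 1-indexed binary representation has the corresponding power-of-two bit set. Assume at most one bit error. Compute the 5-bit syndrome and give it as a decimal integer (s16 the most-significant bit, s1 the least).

s1: b1⊕b3⊕b5⊕b7⊕b9⊕b11⊕b13⊕b15⊕b17⊕b19⊕b21⊕b23⊕b25⊕b27⊕b29⊕b31 = 1⊕1⊕1⊕1⊕0⊕1⊕0⊕0⊕0⊕1⊕1⊕1⊕1⊕1⊕1⊕1 = 0
s2: b2⊕b3⊕b6⊕b7⊕b10⊕b11⊕b14⊕b15⊕b18⊕b19⊕b22⊕b23⊕b26⊕b27⊕b30⊕b31 = 1⊕1⊕0⊕1⊕1⊕1⊕0⊕0⊕1⊕1⊕0⊕1⊕0⊕1⊕0⊕1 = 0
s4: b4⊕b5⊕b6⊕b7⊕b12⊕b13⊕b14⊕b15⊕b20⊕b21⊕b22⊕b23⊕b28⊕b29⊕b30⊕b31 = 0⊕1⊕0⊕1⊕1⊕0⊕0⊕0⊕0⊕1⊕0⊕1⊕1⊕1⊕0⊕1 = 0
s8: b8⊕b9⊕b10⊕b11⊕b12⊕b13⊕b14⊕b15⊕b24⊕b25⊕b26⊕b27⊕b28⊕b29⊕b30⊕b31 = 0⊕0⊕1⊕1⊕1⊕0⊕0⊕0⊕0⊕1⊕0⊕1⊕1⊕1⊕0⊕1 = 0
s16: b16⊕b17⊕b18⊕b19⊕b20⊕b21⊕b22⊕b23⊕b24⊕b25⊕b26⊕b27⊕b28⊕b29⊕b30⊕b31 = 0⊕0⊕1⊕1⊕0⊕1⊕0⊕1⊕0⊕1⊕0⊕1⊕1⊕1⊕0⊕1 = 1
Syndrome (s16...s1) = 10000 → position 16.

16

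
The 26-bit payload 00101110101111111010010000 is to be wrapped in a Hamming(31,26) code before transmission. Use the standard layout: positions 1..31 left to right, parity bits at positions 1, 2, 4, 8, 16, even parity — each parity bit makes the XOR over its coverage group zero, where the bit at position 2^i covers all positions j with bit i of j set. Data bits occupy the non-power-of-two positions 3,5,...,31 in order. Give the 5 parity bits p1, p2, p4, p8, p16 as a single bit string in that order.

00010

Place data bits at non-power-of-two positions: b3=0, b5=0, b6=1, b7=0, b9=1, b10=1, b11=1, b12=0, b13=1, b14=0, b15=1, b17=1, b18=1, b19=1, b20=1, b21=1, b22=1, b23=0, b24=1, b25=0, b26=0, b27=1, b28=0, b29=0, b30=0, b31=0.
p1 = XOR of data positions {3,5,7,9,11,13,15,17,19,21,23,25,27,29,31} = 0⊕0⊕0⊕1⊕1⊕1⊕1⊕1⊕1⊕1⊕0⊕0⊕1⊕0⊕0 = 0
p2 = XOR of data positions {3,6,7,10,11,14,15,18,19,22,23,26,27,30,31} = 0⊕1⊕0⊕1⊕1⊕0⊕1⊕1⊕1⊕1⊕0⊕0⊕1⊕0⊕0 = 0
p4 = XOR of data positions {5,6,7,12,13,14,15,20,21,22,23,28,29,30,31} = 0⊕1⊕0⊕0⊕1⊕0⊕1⊕1⊕1⊕1⊕0⊕0⊕0⊕0⊕0 = 0
p8 = XOR of data positions {9,10,11,12,13,14,15,24,25,26,27,28,29,30,31} = 1⊕1⊕1⊕0⊕1⊕0⊕1⊕1⊕0⊕0⊕1⊕0⊕0⊕0⊕0 = 1
p16 = XOR of data positions {17,18,19,20,21,22,23,24,25,26,27,28,29,30,31} = 1⊕1⊕1⊕1⊕1⊕1⊕0⊕1⊕0⊕0⊕1⊕0⊕0⊕0⊕0 = 0
Parity bits p1,p2,p4,p8,p16 = 00010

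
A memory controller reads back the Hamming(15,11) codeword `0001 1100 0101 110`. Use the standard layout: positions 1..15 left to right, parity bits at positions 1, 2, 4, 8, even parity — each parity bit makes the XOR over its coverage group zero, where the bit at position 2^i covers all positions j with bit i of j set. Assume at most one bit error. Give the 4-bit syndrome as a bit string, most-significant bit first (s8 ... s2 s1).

0010

s1: b1⊕b3⊕b5⊕b7⊕b9⊕b11⊕b13⊕b15 = 0⊕0⊕1⊕0⊕0⊕0⊕1⊕0 = 0
s2: b2⊕b3⊕b6⊕b7⊕b10⊕b11⊕b14⊕b15 = 0⊕0⊕1⊕0⊕1⊕0⊕1⊕0 = 1
s4: b4⊕b5⊕b6⊕b7⊕b12⊕b13⊕b14⊕b15 = 1⊕1⊕1⊕0⊕1⊕1⊕1⊕0 = 0
s8: b8⊕b9⊕b10⊕b11⊕b12⊕b13⊕b14⊕b15 = 0⊕0⊕1⊕0⊕1⊕1⊕1⊕0 = 0
Syndrome (s8...s1) = 0010 → position 2.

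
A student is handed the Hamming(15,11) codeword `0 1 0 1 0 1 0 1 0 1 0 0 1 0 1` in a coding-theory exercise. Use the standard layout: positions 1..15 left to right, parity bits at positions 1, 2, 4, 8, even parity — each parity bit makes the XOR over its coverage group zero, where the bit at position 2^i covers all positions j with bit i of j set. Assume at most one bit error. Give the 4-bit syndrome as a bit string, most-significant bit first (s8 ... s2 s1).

s1: b1⊕b3⊕b5⊕b7⊕b9⊕b11⊕b13⊕b15 = 0⊕0⊕0⊕0⊕0⊕0⊕1⊕1 = 0
s2: b2⊕b3⊕b6⊕b7⊕b10⊕b11⊕b14⊕b15 = 1⊕0⊕1⊕0⊕1⊕0⊕0⊕1 = 0
s4: b4⊕b5⊕b6⊕b7⊕b12⊕b13⊕b14⊕b15 = 1⊕0⊕1⊕0⊕0⊕1⊕0⊕1 = 0
s8: b8⊕b9⊕b10⊕b11⊕b12⊕b13⊕b14⊕b15 = 1⊕0⊕1⊕0⊕0⊕1⊕0⊕1 = 0
Syndrome (s8...s1) = 0000 → position 0 (no error).

0000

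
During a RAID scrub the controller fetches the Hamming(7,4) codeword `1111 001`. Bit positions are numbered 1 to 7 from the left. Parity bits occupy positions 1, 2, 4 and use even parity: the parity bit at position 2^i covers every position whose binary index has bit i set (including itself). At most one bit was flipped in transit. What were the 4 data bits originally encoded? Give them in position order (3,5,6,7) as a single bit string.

0001

s1: b1⊕b3⊕b5⊕b7 = 1⊕1⊕0⊕1 = 1
s2: b2⊕b3⊕b6⊕b7 = 1⊕1⊕0⊕1 = 1
s4: b4⊕b5⊕b6⊕b7 = 1⊕0⊕0⊕1 = 0
Syndrome (s4...s1) = 011 → position 3.
Flip bit 3: corrected codeword = 1101001
Data bits at positions 3,5,6,7: 0001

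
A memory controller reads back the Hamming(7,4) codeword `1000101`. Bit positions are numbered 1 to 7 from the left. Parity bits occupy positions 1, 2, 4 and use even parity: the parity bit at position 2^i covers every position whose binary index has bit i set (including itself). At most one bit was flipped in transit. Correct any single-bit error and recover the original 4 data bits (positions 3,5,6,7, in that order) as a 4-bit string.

s1: b1⊕b3⊕b5⊕b7 = 1⊕0⊕1⊕1 = 1
s2: b2⊕b3⊕b6⊕b7 = 0⊕0⊕0⊕1 = 1
s4: b4⊕b5⊕b6⊕b7 = 0⊕1⊕0⊕1 = 0
Syndrome (s4...s1) = 011 → position 3.
Flip bit 3: corrected codeword = 1010101
Data bits at positions 3,5,6,7: 1101

1101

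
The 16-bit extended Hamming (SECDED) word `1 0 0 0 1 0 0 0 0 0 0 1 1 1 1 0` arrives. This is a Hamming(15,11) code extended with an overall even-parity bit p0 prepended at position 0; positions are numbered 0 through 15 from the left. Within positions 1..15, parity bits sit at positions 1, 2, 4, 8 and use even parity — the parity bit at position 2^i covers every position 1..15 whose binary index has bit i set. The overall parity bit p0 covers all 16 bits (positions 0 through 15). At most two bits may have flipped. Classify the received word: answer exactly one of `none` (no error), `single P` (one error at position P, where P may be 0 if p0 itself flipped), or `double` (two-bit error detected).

none

s1: b1⊕b3⊕b5⊕b7⊕b9⊕b11⊕b13⊕b15 = 0⊕0⊕0⊕0⊕0⊕1⊕1⊕0 = 0
s2: b2⊕b3⊕b6⊕b7⊕b10⊕b11⊕b14⊕b15 = 0⊕0⊕0⊕0⊕0⊕1⊕1⊕0 = 0
s4: b4⊕b5⊕b6⊕b7⊕b12⊕b13⊕b14⊕b15 = 1⊕0⊕0⊕0⊕1⊕1⊕1⊕0 = 0
s8: b8⊕b9⊕b10⊕b11⊕b12⊕b13⊕b14⊕b15 = 0⊕0⊕0⊕1⊕1⊕1⊕1⊕0 = 0
Syndrome (s8...s1) = 0000 → position 0 (no error).
Overall parity (XOR of all 16 bits, including p0): 1⊕0⊕0⊕0⊕1⊕0⊕0⊕0⊕0⊕0⊕0⊕1⊕1⊕1⊕1⊕0 = 0
Overall=0, syndrome position=0 → no error.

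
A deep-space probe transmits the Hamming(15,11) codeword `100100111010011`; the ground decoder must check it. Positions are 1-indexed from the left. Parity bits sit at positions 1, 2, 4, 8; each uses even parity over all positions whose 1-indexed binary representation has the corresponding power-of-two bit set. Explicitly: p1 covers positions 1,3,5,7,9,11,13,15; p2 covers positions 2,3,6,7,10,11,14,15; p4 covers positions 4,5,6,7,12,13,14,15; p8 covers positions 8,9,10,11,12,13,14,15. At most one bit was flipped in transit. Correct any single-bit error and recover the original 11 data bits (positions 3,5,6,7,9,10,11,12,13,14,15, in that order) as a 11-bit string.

00010010011

s1: b1⊕b3⊕b5⊕b7⊕b9⊕b11⊕b13⊕b15 = 1⊕0⊕0⊕1⊕1⊕1⊕0⊕1 = 1
s2: b2⊕b3⊕b6⊕b7⊕b10⊕b11⊕b14⊕b15 = 0⊕0⊕0⊕1⊕0⊕1⊕1⊕1 = 0
s4: b4⊕b5⊕b6⊕b7⊕b12⊕b13⊕b14⊕b15 = 1⊕0⊕0⊕1⊕0⊕0⊕1⊕1 = 0
s8: b8⊕b9⊕b10⊕b11⊕b12⊕b13⊕b14⊕b15 = 1⊕1⊕0⊕1⊕0⊕0⊕1⊕1 = 1
Syndrome (s8...s1) = 1001 → position 9.
Flip bit 9: corrected codeword = 100100110010011
Data bits at positions 3,5,6,7,9,10,11,12,13,14,15: 00010010011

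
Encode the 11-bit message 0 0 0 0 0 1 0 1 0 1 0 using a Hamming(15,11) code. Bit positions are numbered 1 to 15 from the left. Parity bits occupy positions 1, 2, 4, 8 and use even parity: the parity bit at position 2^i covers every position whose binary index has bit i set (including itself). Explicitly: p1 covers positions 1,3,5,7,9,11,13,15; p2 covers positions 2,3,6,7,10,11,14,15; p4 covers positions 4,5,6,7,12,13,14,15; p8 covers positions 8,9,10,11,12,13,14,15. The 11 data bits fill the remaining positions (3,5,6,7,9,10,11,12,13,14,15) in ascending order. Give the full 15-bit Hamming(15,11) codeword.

Place data bits at non-power-of-two positions: b3=0, b5=0, b6=0, b7=0, b9=0, b10=1, b11=0, b12=1, b13=0, b14=1, b15=0.
p1 = XOR of data positions {3,5,7,9,11,13,15} = 0⊕0⊕0⊕0⊕0⊕0⊕0 = 0
p2 = XOR of data positions {3,6,7,10,11,14,15} = 0⊕0⊕0⊕1⊕0⊕1⊕0 = 0
p4 = XOR of data positions {5,6,7,12,13,14,15} = 0⊕0⊕0⊕1⊕0⊕1⊕0 = 0
p8 = XOR of data positions {9,10,11,12,13,14,15} = 0⊕1⊕0⊕1⊕0⊕1⊕0 = 1
Codeword b1..b15 = 000000010101010

000000010101010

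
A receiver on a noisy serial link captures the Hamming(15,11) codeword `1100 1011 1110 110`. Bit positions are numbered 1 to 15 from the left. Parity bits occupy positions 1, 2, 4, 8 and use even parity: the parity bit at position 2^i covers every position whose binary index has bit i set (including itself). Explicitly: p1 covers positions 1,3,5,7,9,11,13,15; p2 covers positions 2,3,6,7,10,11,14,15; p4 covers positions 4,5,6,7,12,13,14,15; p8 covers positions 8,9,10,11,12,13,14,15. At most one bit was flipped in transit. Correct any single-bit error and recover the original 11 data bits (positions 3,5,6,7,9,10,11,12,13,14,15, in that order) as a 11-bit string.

s1: b1⊕b3⊕b5⊕b7⊕b9⊕b11⊕b13⊕b15 = 1⊕0⊕1⊕1⊕1⊕1⊕1⊕0 = 0
s2: b2⊕b3⊕b6⊕b7⊕b10⊕b11⊕b14⊕b15 = 1⊕0⊕0⊕1⊕1⊕1⊕1⊕0 = 1
s4: b4⊕b5⊕b6⊕b7⊕b12⊕b13⊕b14⊕b15 = 0⊕1⊕0⊕1⊕0⊕1⊕1⊕0 = 0
s8: b8⊕b9⊕b10⊕b11⊕b12⊕b13⊕b14⊕b15 = 1⊕1⊕1⊕1⊕0⊕1⊕1⊕0 = 0
Syndrome (s8...s1) = 0010 → position 2.
Flip bit 2: corrected codeword = 100010111110110
Data bits at positions 3,5,6,7,9,10,11,12,13,14,15: 01011110110

01011110110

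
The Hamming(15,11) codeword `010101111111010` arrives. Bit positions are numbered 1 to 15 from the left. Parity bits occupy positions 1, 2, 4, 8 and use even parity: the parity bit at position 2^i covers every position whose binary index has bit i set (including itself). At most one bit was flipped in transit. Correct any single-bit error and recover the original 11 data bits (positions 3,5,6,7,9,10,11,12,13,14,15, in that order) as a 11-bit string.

s1: b1⊕b3⊕b5⊕b7⊕b9⊕b11⊕b13⊕b15 = 0⊕0⊕0⊕1⊕1⊕1⊕0⊕0 = 1
s2: b2⊕b3⊕b6⊕b7⊕b10⊕b11⊕b14⊕b15 = 1⊕0⊕1⊕1⊕1⊕1⊕1⊕0 = 0
s4: b4⊕b5⊕b6⊕b7⊕b12⊕b13⊕b14⊕b15 = 1⊕0⊕1⊕1⊕1⊕0⊕1⊕0 = 1
s8: b8⊕b9⊕b10⊕b11⊕b12⊕b13⊕b14⊕b15 = 1⊕1⊕1⊕1⊕1⊕0⊕1⊕0 = 0
Syndrome (s8...s1) = 0101 → position 5.
Flip bit 5: corrected codeword = 010111111111010
Data bits at positions 3,5,6,7,9,10,11,12,13,14,15: 01111111010

01111111010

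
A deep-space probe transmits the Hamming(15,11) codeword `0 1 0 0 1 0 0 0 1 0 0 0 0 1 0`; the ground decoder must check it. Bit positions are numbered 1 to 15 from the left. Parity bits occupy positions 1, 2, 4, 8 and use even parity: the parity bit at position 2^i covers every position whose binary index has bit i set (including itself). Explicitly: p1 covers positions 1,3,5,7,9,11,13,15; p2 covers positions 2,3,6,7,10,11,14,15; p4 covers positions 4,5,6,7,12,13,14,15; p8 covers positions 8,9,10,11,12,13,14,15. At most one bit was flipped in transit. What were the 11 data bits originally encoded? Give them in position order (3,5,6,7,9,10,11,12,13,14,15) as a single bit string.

s1: b1⊕b3⊕b5⊕b7⊕b9⊕b11⊕b13⊕b15 = 0⊕0⊕1⊕0⊕1⊕0⊕0⊕0 = 0
s2: b2⊕b3⊕b6⊕b7⊕b10⊕b11⊕b14⊕b15 = 1⊕0⊕0⊕0⊕0⊕0⊕1⊕0 = 0
s4: b4⊕b5⊕b6⊕b7⊕b12⊕b13⊕b14⊕b15 = 0⊕1⊕0⊕0⊕0⊕0⊕1⊕0 = 0
s8: b8⊕b9⊕b10⊕b11⊕b12⊕b13⊕b14⊕b15 = 0⊕1⊕0⊕0⊕0⊕0⊕1⊕0 = 0
Syndrome (s8...s1) = 0000 → position 0 (no error).
No correction needed.
Data bits at positions 3,5,6,7,9,10,11,12,13,14,15: 01001000010

01001000010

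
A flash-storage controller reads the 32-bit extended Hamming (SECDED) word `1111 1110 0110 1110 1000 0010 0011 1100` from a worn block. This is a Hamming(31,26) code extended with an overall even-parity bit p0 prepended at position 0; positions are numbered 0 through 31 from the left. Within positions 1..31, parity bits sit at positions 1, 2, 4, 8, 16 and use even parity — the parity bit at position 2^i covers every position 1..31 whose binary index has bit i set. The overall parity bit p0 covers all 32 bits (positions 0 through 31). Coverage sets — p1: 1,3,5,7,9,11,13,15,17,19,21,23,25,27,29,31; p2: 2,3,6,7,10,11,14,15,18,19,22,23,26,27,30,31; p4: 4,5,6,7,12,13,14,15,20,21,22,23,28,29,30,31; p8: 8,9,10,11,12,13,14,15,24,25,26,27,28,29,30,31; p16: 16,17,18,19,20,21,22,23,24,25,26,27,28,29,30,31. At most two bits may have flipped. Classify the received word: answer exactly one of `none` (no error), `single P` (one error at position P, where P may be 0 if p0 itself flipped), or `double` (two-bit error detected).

s1: b1⊕b3⊕b5⊕b7⊕b9⊕b11⊕b13⊕b15⊕b17⊕b19⊕b21⊕b23⊕b25⊕b27⊕b29⊕b31 = 1⊕1⊕1⊕0⊕1⊕0⊕1⊕0⊕0⊕0⊕0⊕0⊕0⊕1⊕1⊕0 = 1
s2: b2⊕b3⊕b6⊕b7⊕b10⊕b11⊕b14⊕b15⊕b18⊕b19⊕b22⊕b23⊕b26⊕b27⊕b30⊕b31 = 1⊕1⊕1⊕0⊕1⊕0⊕1⊕0⊕0⊕0⊕1⊕0⊕1⊕1⊕0⊕0 = 0
s4: b4⊕b5⊕b6⊕b7⊕b12⊕b13⊕b14⊕b15⊕b20⊕b21⊕b22⊕b23⊕b28⊕b29⊕b30⊕b31 = 1⊕1⊕1⊕0⊕1⊕1⊕1⊕0⊕0⊕0⊕1⊕0⊕1⊕1⊕0⊕0 = 1
s8: b8⊕b9⊕b10⊕b11⊕b12⊕b13⊕b14⊕b15⊕b24⊕b25⊕b26⊕b27⊕b28⊕b29⊕b30⊕b31 = 0⊕1⊕1⊕0⊕1⊕1⊕1⊕0⊕0⊕0⊕1⊕1⊕1⊕1⊕0⊕0 = 1
s16: b16⊕b17⊕b18⊕b19⊕b20⊕b21⊕b22⊕b23⊕b24⊕b25⊕b26⊕b27⊕b28⊕b29⊕b30⊕b31 = 1⊕0⊕0⊕0⊕0⊕0⊕1⊕0⊕0⊕0⊕1⊕1⊕1⊕1⊕0⊕0 = 0
Syndrome (s16...s1) = 01101 → position 13.
Overall parity (XOR of all 32 bits, including p0): 1⊕1⊕1⊕1⊕1⊕1⊕1⊕0⊕0⊕1⊕1⊕0⊕1⊕1⊕1⊕0⊕1⊕0⊕0⊕0⊕0⊕0⊕1⊕0⊕0⊕0⊕1⊕1⊕1⊕1⊕0⊕0 = 0
Overall=0, syndrome position=13 → double-bit error detected (uncorrectable).

double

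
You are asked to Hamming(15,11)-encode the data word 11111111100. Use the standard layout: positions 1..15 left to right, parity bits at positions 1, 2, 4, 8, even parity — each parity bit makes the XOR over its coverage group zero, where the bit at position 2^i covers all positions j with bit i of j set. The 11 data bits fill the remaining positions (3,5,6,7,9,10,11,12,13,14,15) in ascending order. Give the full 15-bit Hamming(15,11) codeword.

011111111111100

Place data bits at non-power-of-two positions: b3=1, b5=1, b6=1, b7=1, b9=1, b10=1, b11=1, b12=1, b13=1, b14=0, b15=0.
p1 = XOR of data positions {3,5,7,9,11,13,15} = 1⊕1⊕1⊕1⊕1⊕1⊕0 = 0
p2 = XOR of data positions {3,6,7,10,11,14,15} = 1⊕1⊕1⊕1⊕1⊕0⊕0 = 1
p4 = XOR of data positions {5,6,7,12,13,14,15} = 1⊕1⊕1⊕1⊕1⊕0⊕0 = 1
p8 = XOR of data positions {9,10,11,12,13,14,15} = 1⊕1⊕1⊕1⊕1⊕0⊕0 = 1
Codeword b1..b15 = 011111111111100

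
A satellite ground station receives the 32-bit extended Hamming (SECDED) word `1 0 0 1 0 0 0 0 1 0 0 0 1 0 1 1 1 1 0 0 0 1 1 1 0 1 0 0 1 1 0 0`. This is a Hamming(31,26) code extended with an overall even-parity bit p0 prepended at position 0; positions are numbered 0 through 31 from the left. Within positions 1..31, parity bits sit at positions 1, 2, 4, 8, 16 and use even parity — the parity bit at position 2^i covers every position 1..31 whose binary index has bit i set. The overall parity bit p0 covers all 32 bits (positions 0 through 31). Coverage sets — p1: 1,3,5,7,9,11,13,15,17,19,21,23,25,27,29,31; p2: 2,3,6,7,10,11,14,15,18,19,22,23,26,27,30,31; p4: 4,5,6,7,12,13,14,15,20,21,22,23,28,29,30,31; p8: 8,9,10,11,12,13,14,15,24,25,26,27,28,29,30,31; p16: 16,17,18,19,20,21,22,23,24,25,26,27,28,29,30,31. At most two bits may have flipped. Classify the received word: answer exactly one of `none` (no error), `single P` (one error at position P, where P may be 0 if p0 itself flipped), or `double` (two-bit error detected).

s1: b1⊕b3⊕b5⊕b7⊕b9⊕b11⊕b13⊕b15⊕b17⊕b19⊕b21⊕b23⊕b25⊕b27⊕b29⊕b31 = 0⊕1⊕0⊕0⊕0⊕0⊕0⊕1⊕1⊕0⊕1⊕1⊕1⊕0⊕1⊕0 = 1
s2: b2⊕b3⊕b6⊕b7⊕b10⊕b11⊕b14⊕b15⊕b18⊕b19⊕b22⊕b23⊕b26⊕b27⊕b30⊕b31 = 0⊕1⊕0⊕0⊕0⊕0⊕1⊕1⊕0⊕0⊕1⊕1⊕0⊕0⊕0⊕0 = 1
s4: b4⊕b5⊕b6⊕b7⊕b12⊕b13⊕b14⊕b15⊕b20⊕b21⊕b22⊕b23⊕b28⊕b29⊕b30⊕b31 = 0⊕0⊕0⊕0⊕1⊕0⊕1⊕1⊕0⊕1⊕1⊕1⊕1⊕1⊕0⊕0 = 0
s8: b8⊕b9⊕b10⊕b11⊕b12⊕b13⊕b14⊕b15⊕b24⊕b25⊕b26⊕b27⊕b28⊕b29⊕b30⊕b31 = 1⊕0⊕0⊕0⊕1⊕0⊕1⊕1⊕0⊕1⊕0⊕0⊕1⊕1⊕0⊕0 = 1
s16: b16⊕b17⊕b18⊕b19⊕b20⊕b21⊕b22⊕b23⊕b24⊕b25⊕b26⊕b27⊕b28⊕b29⊕b30⊕b31 = 1⊕1⊕0⊕0⊕0⊕1⊕1⊕1⊕0⊕1⊕0⊕0⊕1⊕1⊕0⊕0 = 0
Syndrome (s16...s1) = 01011 → position 11.
Overall parity (XOR of all 32 bits, including p0): 1⊕0⊕0⊕1⊕0⊕0⊕0⊕0⊕1⊕0⊕0⊕0⊕1⊕0⊕1⊕1⊕1⊕1⊕0⊕0⊕0⊕1⊕1⊕1⊕0⊕1⊕0⊕0⊕1⊕1⊕0⊕0 = 0
Overall=0, syndrome position=11 → double-bit error detected (uncorrectable).

double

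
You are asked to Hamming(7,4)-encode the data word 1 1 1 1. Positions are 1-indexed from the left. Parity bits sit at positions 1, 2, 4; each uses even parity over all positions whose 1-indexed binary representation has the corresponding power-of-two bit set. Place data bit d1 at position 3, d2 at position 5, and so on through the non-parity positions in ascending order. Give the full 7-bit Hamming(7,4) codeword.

Place data bits at non-power-of-two positions: b3=1, b5=1, b6=1, b7=1.
p1 = XOR of data positions {3,5,7} = 1⊕1⊕1 = 1
p2 = XOR of data positions {3,6,7} = 1⊕1⊕1 = 1
p4 = XOR of data positions {5,6,7} = 1⊕1⊕1 = 1
Codeword b1..b7 = 1111111

1111111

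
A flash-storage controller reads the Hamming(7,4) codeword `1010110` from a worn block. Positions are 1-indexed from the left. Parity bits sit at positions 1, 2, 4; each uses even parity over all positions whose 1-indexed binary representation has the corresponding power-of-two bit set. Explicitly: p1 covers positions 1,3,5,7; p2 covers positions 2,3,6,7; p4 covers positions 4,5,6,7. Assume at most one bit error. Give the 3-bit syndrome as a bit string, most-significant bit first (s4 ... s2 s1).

001

s1: b1⊕b3⊕b5⊕b7 = 1⊕1⊕1⊕0 = 1
s2: b2⊕b3⊕b6⊕b7 = 0⊕1⊕1⊕0 = 0
s4: b4⊕b5⊕b6⊕b7 = 0⊕1⊕1⊕0 = 0
Syndrome (s4...s1) = 001 → position 1.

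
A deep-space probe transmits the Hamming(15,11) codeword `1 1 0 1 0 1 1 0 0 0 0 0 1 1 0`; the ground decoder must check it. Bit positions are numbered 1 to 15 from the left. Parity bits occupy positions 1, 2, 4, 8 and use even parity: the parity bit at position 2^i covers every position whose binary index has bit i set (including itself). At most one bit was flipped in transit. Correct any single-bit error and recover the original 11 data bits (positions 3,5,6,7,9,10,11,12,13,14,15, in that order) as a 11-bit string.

s1: b1⊕b3⊕b5⊕b7⊕b9⊕b11⊕b13⊕b15 = 1⊕0⊕0⊕1⊕0⊕0⊕1⊕0 = 1
s2: b2⊕b3⊕b6⊕b7⊕b10⊕b11⊕b14⊕b15 = 1⊕0⊕1⊕1⊕0⊕0⊕1⊕0 = 0
s4: b4⊕b5⊕b6⊕b7⊕b12⊕b13⊕b14⊕b15 = 1⊕0⊕1⊕1⊕0⊕1⊕1⊕0 = 1
s8: b8⊕b9⊕b10⊕b11⊕b12⊕b13⊕b14⊕b15 = 0⊕0⊕0⊕0⊕0⊕1⊕1⊕0 = 0
Syndrome (s8...s1) = 0101 → position 5.
Flip bit 5: corrected codeword = 110111100000110
Data bits at positions 3,5,6,7,9,10,11,12,13,14,15: 01110000110

01110000110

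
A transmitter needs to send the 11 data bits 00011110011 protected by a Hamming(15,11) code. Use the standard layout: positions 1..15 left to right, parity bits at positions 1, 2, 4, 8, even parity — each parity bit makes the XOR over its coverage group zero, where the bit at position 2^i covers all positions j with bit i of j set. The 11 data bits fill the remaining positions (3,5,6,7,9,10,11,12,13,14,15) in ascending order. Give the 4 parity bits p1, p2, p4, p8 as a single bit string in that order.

Place data bits at non-power-of-two positions: b3=0, b5=0, b6=0, b7=1, b9=1, b10=1, b11=1, b12=0, b13=0, b14=1, b15=1.
p1 = XOR of data positions {3,5,7,9,11,13,15} = 0⊕0⊕1⊕1⊕1⊕0⊕1 = 0
p2 = XOR of data positions {3,6,7,10,11,14,15} = 0⊕0⊕1⊕1⊕1⊕1⊕1 = 1
p4 = XOR of data positions {5,6,7,12,13,14,15} = 0⊕0⊕1⊕0⊕0⊕1⊕1 = 1
p8 = XOR of data positions {9,10,11,12,13,14,15} = 1⊕1⊕1⊕0⊕0⊕1⊕1 = 1
Parity bits p1,p2,p4,p8 = 0111

0111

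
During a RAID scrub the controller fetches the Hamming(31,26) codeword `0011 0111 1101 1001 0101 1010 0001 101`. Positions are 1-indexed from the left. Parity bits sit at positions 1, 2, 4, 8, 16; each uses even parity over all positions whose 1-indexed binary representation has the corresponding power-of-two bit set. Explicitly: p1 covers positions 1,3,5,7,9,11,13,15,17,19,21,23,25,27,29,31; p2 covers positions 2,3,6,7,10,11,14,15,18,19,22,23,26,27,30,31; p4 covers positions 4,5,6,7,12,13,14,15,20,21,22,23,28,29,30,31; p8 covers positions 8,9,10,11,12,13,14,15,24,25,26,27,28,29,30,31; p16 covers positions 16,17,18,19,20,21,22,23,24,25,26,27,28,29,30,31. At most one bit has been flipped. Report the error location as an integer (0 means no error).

s1: b1⊕b3⊕b5⊕b7⊕b9⊕b11⊕b13⊕b15⊕b17⊕b19⊕b21⊕b23⊕b25⊕b27⊕b29⊕b31 = 0⊕1⊕0⊕1⊕1⊕0⊕1⊕0⊕0⊕0⊕1⊕1⊕0⊕0⊕1⊕1 = 0
s2: b2⊕b3⊕b6⊕b7⊕b10⊕b11⊕b14⊕b15⊕b18⊕b19⊕b22⊕b23⊕b26⊕b27⊕b30⊕b31 = 0⊕1⊕1⊕1⊕1⊕0⊕0⊕0⊕1⊕0⊕0⊕1⊕0⊕0⊕0⊕1 = 1
s4: b4⊕b5⊕b6⊕b7⊕b12⊕b13⊕b14⊕b15⊕b20⊕b21⊕b22⊕b23⊕b28⊕b29⊕b30⊕b31 = 1⊕0⊕1⊕1⊕1⊕1⊕0⊕0⊕1⊕1⊕0⊕1⊕1⊕1⊕0⊕1 = 1
s8: b8⊕b9⊕b10⊕b11⊕b12⊕b13⊕b14⊕b15⊕b24⊕b25⊕b26⊕b27⊕b28⊕b29⊕b30⊕b31 = 1⊕1⊕1⊕0⊕1⊕1⊕0⊕0⊕0⊕0⊕0⊕0⊕1⊕1⊕0⊕1 = 0
s16: b16⊕b17⊕b18⊕b19⊕b20⊕b21⊕b22⊕b23⊕b24⊕b25⊕b26⊕b27⊕b28⊕b29⊕b30⊕b31 = 1⊕0⊕1⊕0⊕1⊕1⊕0⊕1⊕0⊕0⊕0⊕0⊕1⊕1⊕0⊕1 = 0
Syndrome (s16...s1) = 00110 → position 6.

6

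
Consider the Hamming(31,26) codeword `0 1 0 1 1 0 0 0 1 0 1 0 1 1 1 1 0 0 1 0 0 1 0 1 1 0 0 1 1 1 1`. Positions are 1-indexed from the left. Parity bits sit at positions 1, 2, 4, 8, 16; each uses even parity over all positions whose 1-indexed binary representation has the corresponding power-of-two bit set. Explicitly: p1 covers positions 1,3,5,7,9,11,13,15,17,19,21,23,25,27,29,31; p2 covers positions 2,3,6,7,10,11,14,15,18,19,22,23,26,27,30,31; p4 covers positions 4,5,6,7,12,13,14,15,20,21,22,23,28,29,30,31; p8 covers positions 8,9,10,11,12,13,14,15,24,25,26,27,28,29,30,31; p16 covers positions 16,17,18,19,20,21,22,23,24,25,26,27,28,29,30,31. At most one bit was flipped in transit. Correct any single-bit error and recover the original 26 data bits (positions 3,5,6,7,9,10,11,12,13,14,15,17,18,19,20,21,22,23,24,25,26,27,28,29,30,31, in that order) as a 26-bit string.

s1: b1⊕b3⊕b5⊕b7⊕b9⊕b11⊕b13⊕b15⊕b17⊕b19⊕b21⊕b23⊕b25⊕b27⊕b29⊕b31 = 0⊕0⊕1⊕0⊕1⊕1⊕1⊕1⊕0⊕1⊕0⊕0⊕1⊕0⊕1⊕1 = 1
s2: b2⊕b3⊕b6⊕b7⊕b10⊕b11⊕b14⊕b15⊕b18⊕b19⊕b22⊕b23⊕b26⊕b27⊕b30⊕b31 = 1⊕0⊕0⊕0⊕0⊕1⊕1⊕1⊕0⊕1⊕1⊕0⊕0⊕0⊕1⊕1 = 0
s4: b4⊕b5⊕b6⊕b7⊕b12⊕b13⊕b14⊕b15⊕b20⊕b21⊕b22⊕b23⊕b28⊕b29⊕b30⊕b31 = 1⊕1⊕0⊕0⊕0⊕1⊕1⊕1⊕0⊕0⊕1⊕0⊕1⊕1⊕1⊕1 = 0
s8: b8⊕b9⊕b10⊕b11⊕b12⊕b13⊕b14⊕b15⊕b24⊕b25⊕b26⊕b27⊕b28⊕b29⊕b30⊕b31 = 0⊕1⊕0⊕1⊕0⊕1⊕1⊕1⊕1⊕1⊕0⊕0⊕1⊕1⊕1⊕1 = 1
s16: b16⊕b17⊕b18⊕b19⊕b20⊕b21⊕b22⊕b23⊕b24⊕b25⊕b26⊕b27⊕b28⊕b29⊕b30⊕b31 = 1⊕0⊕0⊕1⊕0⊕0⊕1⊕0⊕1⊕1⊕0⊕0⊕1⊕1⊕1⊕1 = 1
Syndrome (s16...s1) = 11001 → position 25.
Flip bit 25: corrected codeword = 0101100010101111001001010001111
Data bits at positions 3,5,6,7,9,10,11,12,13,14,15,17,18,19,20,21,22,23,24,25,26,27,28,29,30,31: 01001010111001001010001111

01001010111001001010001111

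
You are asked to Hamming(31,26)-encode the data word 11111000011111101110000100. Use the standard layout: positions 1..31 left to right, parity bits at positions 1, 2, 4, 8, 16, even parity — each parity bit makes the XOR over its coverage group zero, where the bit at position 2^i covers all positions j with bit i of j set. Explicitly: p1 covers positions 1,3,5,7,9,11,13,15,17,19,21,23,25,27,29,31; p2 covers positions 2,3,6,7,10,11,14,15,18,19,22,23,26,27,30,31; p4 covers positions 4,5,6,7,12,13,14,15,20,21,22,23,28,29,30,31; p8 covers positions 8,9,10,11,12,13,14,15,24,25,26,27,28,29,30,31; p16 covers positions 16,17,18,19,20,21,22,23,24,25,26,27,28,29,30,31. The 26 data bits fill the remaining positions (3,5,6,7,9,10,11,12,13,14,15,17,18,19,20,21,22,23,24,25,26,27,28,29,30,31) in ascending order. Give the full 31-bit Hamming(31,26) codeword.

Place data bits at non-power-of-two positions: b3=1, b5=1, b6=1, b7=1, b9=1, b10=0, b11=0, b12=0, b13=0, b14=1, b15=1, b17=1, b18=1, b19=1, b20=1, b21=0, b22=1, b23=1, b24=1, b25=0, b26=0, b27=0, b28=0, b29=1, b30=0, b31=0.
p1 = XOR of data positions {3,5,7,9,11,13,15,17,19,21,23,25,27,29,31} = 1⊕1⊕1⊕1⊕0⊕0⊕1⊕1⊕1⊕0⊕1⊕0⊕0⊕1⊕0 = 1
p2 = XOR of data positions {3,6,7,10,11,14,15,18,19,22,23,26,27,30,31} = 1⊕1⊕1⊕0⊕0⊕1⊕1⊕1⊕1⊕1⊕1⊕0⊕0⊕0⊕0 = 1
p4 = XOR of data positions {5,6,7,12,13,14,15,20,21,22,23,28,29,30,31} = 1⊕1⊕1⊕0⊕0⊕1⊕1⊕1⊕0⊕1⊕1⊕0⊕1⊕0⊕0 = 1
p8 = XOR of data positions {9,10,11,12,13,14,15,24,25,26,27,28,29,30,31} = 1⊕0⊕0⊕0⊕0⊕1⊕1⊕1⊕0⊕0⊕0⊕0⊕1⊕0⊕0 = 1
p16 = XOR of data positions {17,18,19,20,21,22,23,24,25,26,27,28,29,30,31} = 1⊕1⊕1⊕1⊕0⊕1⊕1⊕1⊕0⊕0⊕0⊕0⊕1⊕0⊕0 = 0
Codeword b1..b31 = 1111111110000110111101110000100

1111111110000110111101110000100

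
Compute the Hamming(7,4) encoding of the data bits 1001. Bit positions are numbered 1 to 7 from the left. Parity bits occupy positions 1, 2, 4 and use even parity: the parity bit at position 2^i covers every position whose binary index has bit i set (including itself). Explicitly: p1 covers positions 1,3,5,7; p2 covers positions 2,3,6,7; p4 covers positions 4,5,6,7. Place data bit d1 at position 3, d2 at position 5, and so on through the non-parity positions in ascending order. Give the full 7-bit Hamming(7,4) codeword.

Place data bits at non-power-of-two positions: b3=1, b5=0, b6=0, b7=1.
p1 = XOR of data positions {3,5,7} = 1⊕0⊕1 = 0
p2 = XOR of data positions {3,6,7} = 1⊕0⊕1 = 0
p4 = XOR of data positions {5,6,7} = 0⊕0⊕1 = 1
Codeword b1..b7 = 0011001

0011001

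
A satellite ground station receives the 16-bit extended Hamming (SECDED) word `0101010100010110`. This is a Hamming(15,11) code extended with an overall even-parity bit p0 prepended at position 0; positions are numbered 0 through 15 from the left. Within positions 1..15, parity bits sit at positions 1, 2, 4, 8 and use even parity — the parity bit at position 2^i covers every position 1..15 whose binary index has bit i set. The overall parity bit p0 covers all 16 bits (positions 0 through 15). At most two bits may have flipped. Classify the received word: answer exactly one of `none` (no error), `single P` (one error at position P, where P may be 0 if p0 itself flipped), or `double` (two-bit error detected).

single 8

s1: b1⊕b3⊕b5⊕b7⊕b9⊕b11⊕b13⊕b15 = 1⊕1⊕1⊕1⊕0⊕1⊕1⊕0 = 0
s2: b2⊕b3⊕b6⊕b7⊕b10⊕b11⊕b14⊕b15 = 0⊕1⊕0⊕1⊕0⊕1⊕1⊕0 = 0
s4: b4⊕b5⊕b6⊕b7⊕b12⊕b13⊕b14⊕b15 = 0⊕1⊕0⊕1⊕0⊕1⊕1⊕0 = 0
s8: b8⊕b9⊕b10⊕b11⊕b12⊕b13⊕b14⊕b15 = 0⊕0⊕0⊕1⊕0⊕1⊕1⊕0 = 1
Syndrome (s8...s1) = 1000 → position 8.
Overall parity (XOR of all 16 bits, including p0): 0⊕1⊕0⊕1⊕0⊕1⊕0⊕1⊕0⊕0⊕0⊕1⊕0⊕1⊕1⊕0 = 1
Overall=1, syndrome position=8 → single-bit error at position 8.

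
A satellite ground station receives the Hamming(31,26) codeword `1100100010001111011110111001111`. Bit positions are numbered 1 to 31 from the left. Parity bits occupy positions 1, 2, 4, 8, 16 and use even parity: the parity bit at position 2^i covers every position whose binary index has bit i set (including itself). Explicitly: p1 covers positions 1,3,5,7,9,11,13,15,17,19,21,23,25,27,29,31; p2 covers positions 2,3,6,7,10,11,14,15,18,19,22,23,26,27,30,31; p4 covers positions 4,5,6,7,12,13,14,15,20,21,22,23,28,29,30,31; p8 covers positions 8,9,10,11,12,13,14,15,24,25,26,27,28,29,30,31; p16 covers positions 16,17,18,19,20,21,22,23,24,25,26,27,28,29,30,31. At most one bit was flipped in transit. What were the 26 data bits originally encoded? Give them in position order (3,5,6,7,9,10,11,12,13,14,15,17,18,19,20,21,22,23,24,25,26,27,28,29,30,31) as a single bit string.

s1: b1⊕b3⊕b5⊕b7⊕b9⊕b11⊕b13⊕b15⊕b17⊕b19⊕b21⊕b23⊕b25⊕b27⊕b29⊕b31 = 1⊕0⊕1⊕0⊕1⊕0⊕1⊕1⊕0⊕1⊕1⊕1⊕1⊕0⊕1⊕1 = 1
s2: b2⊕b3⊕b6⊕b7⊕b10⊕b11⊕b14⊕b15⊕b18⊕b19⊕b22⊕b23⊕b26⊕b27⊕b30⊕b31 = 1⊕0⊕0⊕0⊕0⊕0⊕1⊕1⊕1⊕1⊕0⊕1⊕0⊕0⊕1⊕1 = 0
s4: b4⊕b5⊕b6⊕b7⊕b12⊕b13⊕b14⊕b15⊕b20⊕b21⊕b22⊕b23⊕b28⊕b29⊕b30⊕b31 = 0⊕1⊕0⊕0⊕0⊕1⊕1⊕1⊕1⊕1⊕0⊕1⊕1⊕1⊕1⊕1 = 1
s8: b8⊕b9⊕b10⊕b11⊕b12⊕b13⊕b14⊕b15⊕b24⊕b25⊕b26⊕b27⊕b28⊕b29⊕b30⊕b31 = 0⊕1⊕0⊕0⊕0⊕1⊕1⊕1⊕1⊕1⊕0⊕0⊕1⊕1⊕1⊕1 = 0
s16: b16⊕b17⊕b18⊕b19⊕b20⊕b21⊕b22⊕b23⊕b24⊕b25⊕b26⊕b27⊕b28⊕b29⊕b30⊕b31 = 1⊕0⊕1⊕1⊕1⊕1⊕0⊕1⊕1⊕1⊕0⊕0⊕1⊕1⊕1⊕1 = 0
Syndrome (s16...s1) = 00101 → position 5.
Flip bit 5: corrected codeword = 1100000010001111011110111001111
Data bits at positions 3,5,6,7,9,10,11,12,13,14,15,17,18,19,20,21,22,23,24,25,26,27,28,29,30,31: 00001000111011110111001111

00001000111011110111001111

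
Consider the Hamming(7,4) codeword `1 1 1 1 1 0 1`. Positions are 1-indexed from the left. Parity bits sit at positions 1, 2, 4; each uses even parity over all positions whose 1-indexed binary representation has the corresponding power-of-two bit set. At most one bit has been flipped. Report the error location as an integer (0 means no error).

s1: b1⊕b3⊕b5⊕b7 = 1⊕1⊕1⊕1 = 0
s2: b2⊕b3⊕b6⊕b7 = 1⊕1⊕0⊕1 = 1
s4: b4⊕b5⊕b6⊕b7 = 1⊕1⊕0⊕1 = 1
Syndrome (s4...s1) = 110 → position 6.

6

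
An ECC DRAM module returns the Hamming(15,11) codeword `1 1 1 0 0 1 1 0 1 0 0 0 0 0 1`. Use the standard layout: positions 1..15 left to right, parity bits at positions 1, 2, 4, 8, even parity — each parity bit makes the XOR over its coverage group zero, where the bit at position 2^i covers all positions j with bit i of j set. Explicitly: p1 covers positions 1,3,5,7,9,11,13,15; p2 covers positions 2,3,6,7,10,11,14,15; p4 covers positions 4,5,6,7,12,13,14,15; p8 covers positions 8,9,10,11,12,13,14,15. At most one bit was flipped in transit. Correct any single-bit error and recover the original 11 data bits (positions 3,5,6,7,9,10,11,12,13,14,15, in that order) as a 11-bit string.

10101000001

s1: b1⊕b3⊕b5⊕b7⊕b9⊕b11⊕b13⊕b15 = 1⊕1⊕0⊕1⊕1⊕0⊕0⊕1 = 1
s2: b2⊕b3⊕b6⊕b7⊕b10⊕b11⊕b14⊕b15 = 1⊕1⊕1⊕1⊕0⊕0⊕0⊕1 = 1
s4: b4⊕b5⊕b6⊕b7⊕b12⊕b13⊕b14⊕b15 = 0⊕0⊕1⊕1⊕0⊕0⊕0⊕1 = 1
s8: b8⊕b9⊕b10⊕b11⊕b12⊕b13⊕b14⊕b15 = 0⊕1⊕0⊕0⊕0⊕0⊕0⊕1 = 0
Syndrome (s8...s1) = 0111 → position 7.
Flip bit 7: corrected codeword = 111001001000001
Data bits at positions 3,5,6,7,9,10,11,12,13,14,15: 10101000001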